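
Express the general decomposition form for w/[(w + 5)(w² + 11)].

Linear + irreducible quadratic: α/(w + 5) + (βw + γ)/(w² + 11)


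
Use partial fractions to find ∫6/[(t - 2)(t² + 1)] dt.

Cover-up at t=2: A = 6/(2²+1) = 6/5. Coeff matching: B = -6/5, C = -12/5. Decomposition: (6/5)/(t - 2) - ((6/5)t + 12/5)/(t² + 1). Integrate: linear → ln, quadratic → (1/2)ln + arctan: (6/5) ln|(t - 2)| - (3/5) ln(t² + 1) - (12/5) arctan(t) + C


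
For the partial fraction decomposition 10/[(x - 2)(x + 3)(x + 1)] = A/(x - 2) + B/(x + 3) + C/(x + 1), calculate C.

Cover-up at x = -1: C = 10/[(-1 - 2)(-1 + 3)] = 10/[(-3)(2)] = -10/6 = -5/3


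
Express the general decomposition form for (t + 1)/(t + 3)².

Repeated linear factor: P/(t + 3) + Q/(t + 3)²


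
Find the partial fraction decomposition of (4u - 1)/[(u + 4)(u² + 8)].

At u=-4: P = (4·(-4) - 1)/((-4)² + 8) = -17/24. Q = -P = 17/24, R = 4 - (-4)·P = 7/6
Result: (-17/24)/(u + 4) + ((17/24)u + 7/6)/(u² + 8)


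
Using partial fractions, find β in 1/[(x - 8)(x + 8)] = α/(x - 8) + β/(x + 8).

Cover-up at x = -8: β = 1/(-8 - 8) = -1/16


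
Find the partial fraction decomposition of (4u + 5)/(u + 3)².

(4u + 5) = P(u + 3) + Q. At u = -3: Q = 4·(-3) + 5 = -7. Coeff of u: P = 4
Result: 4/(u + 3) - 7/(u + 3)²


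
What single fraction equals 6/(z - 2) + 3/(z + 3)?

Common denominator (z - 2)(z + 3). Numerator: 6(z + 3) + 3(z - 2) = (6z + 18) + (3z - 6) = 9z + 12
Result: (9z + 12)/[(z - 2)(z + 3)]


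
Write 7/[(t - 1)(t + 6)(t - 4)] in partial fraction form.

Using cover-up method: P = -1/3, Q = 1/10, R = 7/30
Result: (-1/3)/(t - 1) + (1/10)/(t + 6) + (7/30)/(t - 4)


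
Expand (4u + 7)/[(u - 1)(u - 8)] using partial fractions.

At u=1: P = (4·1 + 7)/(1 - 8) = -11/7. At u=8: Q = (4·8 + 7)/(8 - 1) = 39/7
Result: (-11/7)/(u - 1) + (39/7)/(u - 8)


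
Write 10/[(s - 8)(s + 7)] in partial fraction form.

10/(s - 8)(s + 7) = α/(s - 8) + β/(s + 7). α = 10/(8 + 7) = 2/3, β = 10/(-7 - 8) = -2/3
Result: (2/3)/(s - 8) - (2/3)/(s + 7)


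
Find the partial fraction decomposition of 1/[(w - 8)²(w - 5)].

Cover-up at w=5: R = 1/(5 - 8)² = 1/9. Cover-up at w=8: Q = 1/(8 - 5) = 1/3. Comparing w² coeff: P = -R = -1/9
Result: (-1/9)/(w - 8) + (1/3)/(w - 8)² + (1/9)/(w - 5)


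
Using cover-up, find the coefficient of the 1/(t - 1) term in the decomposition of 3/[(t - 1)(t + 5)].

Cover (t - 1), set t=1: 3/((t + 5) at t=1) = 3/(6) = 1/2


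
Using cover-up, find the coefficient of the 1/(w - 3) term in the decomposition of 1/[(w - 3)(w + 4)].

Cover (w - 3), set w=3: 1/((w + 4) at w=3) = 1/(7) = 1/7


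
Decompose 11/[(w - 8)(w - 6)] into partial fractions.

11/(w - 8)(w - 6) = A/(w - 8) + B/(w - 6). A = 11/(8 - 6) = 11/2, B = 11/(6 - 8) = -11/2
Result: (11/2)/(w - 8) - (11/2)/(w - 6)


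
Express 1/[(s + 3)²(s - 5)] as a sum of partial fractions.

Cover-up at s=5: γ = 1/(5 + 3)² = 1/64. Cover-up at s=-3: β = 1/(-3 - 5) = -1/8. Comparing s² coeff: α = -γ = -1/64
Result: (-1/64)/(s + 3) - (1/8)/(s + 3)² + (1/64)/(s - 5)


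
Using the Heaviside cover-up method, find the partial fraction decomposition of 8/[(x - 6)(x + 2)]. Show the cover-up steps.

Cover (x - 6): set x=6, get α = 8/(6 + 2) = 1. Cover (x + 2): set x=-2, get β = 8/(-2 - 6) = -1.
Result: 1/(x - 6) - 1/(x + 2)


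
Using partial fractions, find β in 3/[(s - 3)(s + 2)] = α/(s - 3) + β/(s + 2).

Cover-up at s = -2: β = 3/(-2 - 3) = -3/5


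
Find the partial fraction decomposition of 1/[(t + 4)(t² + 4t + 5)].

Cover-up at t = -4: A = 1/((-4)² + 4·(-4) + 5) = 1/5. Then B = -A = -1/5, C = -A·(4 - 4) = 0
Result: (1/5)/(t + 4) - ((1/5)t)/(t² + 4t + 5)


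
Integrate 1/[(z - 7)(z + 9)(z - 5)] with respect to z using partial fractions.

Cover-up: A = 1/32, B = 1/224, C = -1/28. Decomposition: (1/32)/(z - 7) + (1/224)/(z + 9) - (1/28)/(z - 5). Integrate each term: (1/32) ln|(z - 7)| + (1/224) ln|(z + 9)| - (1/28) ln|(z - 5)| + C


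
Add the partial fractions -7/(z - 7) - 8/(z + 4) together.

Common denominator (z - 7)(z + 4). Numerator: -7(z + 4) - 8(z - 7) = (-7z - 28) - (8z - 56) = -15z + 28
Result: (-15z + 28)/[(z - 7)(z + 4)]


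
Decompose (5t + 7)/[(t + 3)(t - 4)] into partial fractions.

At t=-3: P = (5·(-3) + 7)/(-3 - 4) = 8/7. At t=4: Q = (5·4 + 7)/(4 + 3) = 27/7
Result: (8/7)/(t + 3) + (27/7)/(t - 4)


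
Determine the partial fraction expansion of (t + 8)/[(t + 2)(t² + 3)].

At t=-2: α = (1·(-2) + 8)/((-2)² + 3) = 6/7. β = -α = -6/7, γ = 1 - (-2)·α = 19/7
Result: (6/7)/(t + 2) - ((6/7)t - 19/7)/(t² + 3)


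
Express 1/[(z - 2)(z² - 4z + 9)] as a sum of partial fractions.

Cover-up at z = 2: P = 1/(2² - 4·2 + 9) = 1/5. Then Q = -P = -1/5, R = -P·(-4 + 2) = 2/5
Result: (1/5)/(z - 2) - ((1/5)z - 2/5)/(z² - 4z + 9)


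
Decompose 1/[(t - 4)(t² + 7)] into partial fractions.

Cover-up at t = 4: A = 1/(4² + 7) = 1/23. Then B = -A = -1/23, C = -A·(0 + 4) = -4/23
Result: (1/23)/(t - 4) - ((1/23)t + 4/23)/(t² + 7)


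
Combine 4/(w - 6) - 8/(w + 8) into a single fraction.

Common denominator (w - 6)(w + 8). Numerator: 4(w + 8) - 8(w - 6) = (4w + 32) - (8w - 48) = -4w + 80
Result: (-4w + 80)/[(w - 6)(w + 8)]


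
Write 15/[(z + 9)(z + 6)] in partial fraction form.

15/(z + 9)(z + 6) = α/(z + 9) + β/(z + 6). α = 15/(-9 + 6) = -5, β = 15/(-6 + 9) = 5
Result: -5/(z + 9) + 5/(z + 6)


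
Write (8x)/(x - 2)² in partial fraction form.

(8x) = A(x - 2) + B. At x = 2: B = 8·2 + 0 = 16. Coeff of x: A = 8
Result: 8/(x - 2) + 16/(x - 2)²


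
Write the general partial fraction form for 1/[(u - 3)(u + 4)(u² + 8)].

Two linear + quadratic: P/(u - 3) + Q/(u + 4) + (Ru + S)/(u² + 8)


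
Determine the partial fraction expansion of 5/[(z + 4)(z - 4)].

5/(z + 4)(z - 4) = P/(z + 4) + Q/(z - 4). P = 5/(-4 - 4) = -5/8, Q = 5/(4 + 4) = 5/8
Result: (-5/8)/(z + 4) + (5/8)/(z - 4)


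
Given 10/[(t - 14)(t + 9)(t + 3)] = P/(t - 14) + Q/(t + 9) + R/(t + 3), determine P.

Cover-up at t = 14: P = 10/[(14 + 9)(14 + 3)] = 10/[(23)(17)] = 10/391


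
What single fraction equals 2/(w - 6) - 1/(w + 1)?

Common denominator (w - 6)(w + 1). Numerator: 2(w + 1) - 1(w - 6) = (2w + 2) - (w - 6) = w + 8
Result: (w + 8)/[(w - 6)(w + 1)]


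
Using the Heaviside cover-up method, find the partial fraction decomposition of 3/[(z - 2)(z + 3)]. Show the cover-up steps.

Cover (z - 2): set z=2, get α = 3/(2 + 3) = 3/5. Cover (z + 3): set z=-3, get β = 3/(-3 - 2) = -3/5.
Result: (3/5)/(z - 2) - (3/5)/(z + 3)


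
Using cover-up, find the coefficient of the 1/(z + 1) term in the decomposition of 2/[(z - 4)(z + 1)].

Cover (z + 1), set z=-1: 2/((z - 4) at z=-1) = 2/(-5) = -2/5


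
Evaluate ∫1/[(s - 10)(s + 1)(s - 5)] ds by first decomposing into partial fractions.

Cover-up: P = 1/55, Q = 1/66, R = -1/30. Decomposition: (1/55)/(s - 10) + (1/66)/(s + 1) - (1/30)/(s - 5). Integrate each term: (1/55) ln|(s - 10)| + (1/66) ln|(s + 1)| - (1/30) ln|(s - 5)| + C


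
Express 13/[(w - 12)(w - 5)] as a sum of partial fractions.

13/(w - 12)(w - 5) = P/(w - 12) + Q/(w - 5). P = 13/(12 - 5) = 13/7, Q = 13/(5 - 12) = -13/7
Result: (13/7)/(w - 12) - (13/7)/(w - 5)


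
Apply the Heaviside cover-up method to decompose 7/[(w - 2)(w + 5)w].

Cover (w - 2), w=2: P = 7/[(2 + 5)(2 - 0)] = 1/2. Cover (w + 5), w=-5: Q = 7/[(-5 - 2)(-5 - 0)] = 1/5. Cover w, w=0: R = 7/[(0 - 2)(0 + 5)] = -7/10.
Result: (1/2)/(w - 2) + (1/5)/(w + 5) - (7/10)/w


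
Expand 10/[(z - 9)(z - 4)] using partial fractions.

10/(z - 9)(z - 4) = P/(z - 9) + Q/(z - 4). P = 10/(9 - 4) = 2, Q = 10/(4 - 9) = -2
Result: 2/(z - 9) - 2/(z - 4)


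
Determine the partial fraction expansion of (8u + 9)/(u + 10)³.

(8u + 9) = A(u + 10)² + B(u + 10) + C. At u = -10: C = 8·(-10) + 9 = -71. Coefficients: A = 0, B = 8
Result: 8/(u + 10)² - 71/(u + 10)³


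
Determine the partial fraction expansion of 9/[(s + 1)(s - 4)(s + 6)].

Using cover-up method: P = -9/25, Q = 9/50, R = 9/50
Result: (-9/25)/(s + 1) + (9/50)/(s - 4) + (9/50)/(s + 6)


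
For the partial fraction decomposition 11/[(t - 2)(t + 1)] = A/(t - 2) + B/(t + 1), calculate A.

Cover-up at t = 2: A = 11/(2 + 1) = 11/3


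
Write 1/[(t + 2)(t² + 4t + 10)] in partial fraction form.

Cover-up at t = -2: α = 1/((-2)² + 4·(-2) + 10) = 1/6. Then β = -α = -1/6, γ = -α·(4 - 2) = -1/3
Result: (1/6)/(t + 2) - ((1/6)t + 1/3)/(t² + 4t + 10)


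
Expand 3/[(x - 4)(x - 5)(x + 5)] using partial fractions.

Using cover-up method: A = -1/3, B = 3/10, C = 1/30
Result: (-1/3)/(x - 4) + (3/10)/(x - 5) + (1/30)/(x + 5)


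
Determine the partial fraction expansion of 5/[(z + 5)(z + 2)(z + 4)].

Using cover-up method: A = 5/3, B = 5/6, C = -5/2
Result: (5/3)/(z + 5) + (5/6)/(z + 2) - (5/2)/(z + 4)


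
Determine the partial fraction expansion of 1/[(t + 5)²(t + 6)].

Cover-up at t=-6: C = 1/(-6 + 5)² = 1. Cover-up at t=-5: B = 1/(-5 + 6) = 1. Comparing t² coeff: A = -C = -1
Result: -1/(t + 5) + 1/(t + 5)² + 1/(t + 6)


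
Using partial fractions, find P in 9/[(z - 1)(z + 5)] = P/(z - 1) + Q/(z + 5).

Cover-up at z = 1: P = 9/(1 + 5) = 9/6 = 3/2


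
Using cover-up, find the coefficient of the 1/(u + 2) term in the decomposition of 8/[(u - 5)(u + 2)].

Cover (u + 2), set u=-2: 8/((u - 5) at u=-2) = 8/(-7) = -8/7


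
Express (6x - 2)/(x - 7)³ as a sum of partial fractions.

(6x - 2) = A(x - 7)² + B(x - 7) + C. At x = 7: C = 6·7 - 2 = 40. Coefficients: A = 0, B = 6
Result: 6/(x - 7)² + 40/(x - 7)³


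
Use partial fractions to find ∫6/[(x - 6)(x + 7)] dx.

Decompose: 6/[(x - 6)(x + 7)] = (6/13)/(x - 6) - (6/13)/(x + 7). Integrate each term: (6/13) ln|(x - 6)| - (6/13) ln|(x + 7)| + C


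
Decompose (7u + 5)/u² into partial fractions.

(7u + 5) = Au + B. At u = 0: B = 7·0 + 5 = 5. Coeff of u: A = 7
Result: 7/u + 5/u²


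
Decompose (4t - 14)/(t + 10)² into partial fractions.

(4t - 14) = α(t + 10) + β. At t = -10: β = 4·(-10) - 14 = -54. Coeff of t: α = 4
Result: 4/(t + 10) - 54/(t + 10)²


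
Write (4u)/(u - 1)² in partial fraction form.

(4u) = P(u - 1) + Q. At u = 1: Q = 4·1 + 0 = 4. Coeff of u: P = 4
Result: 4/(u - 1) + 4/(u - 1)²


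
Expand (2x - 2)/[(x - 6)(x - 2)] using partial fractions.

At x=6: A = (2·6 - 2)/(6 - 2) = 5/2. At x=2: B = (2·2 - 2)/(2 - 6) = -1/2
Result: (5/2)/(x - 6) - (1/2)/(x - 2)


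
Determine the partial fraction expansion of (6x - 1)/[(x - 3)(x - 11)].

At x=3: α = (6·3 - 1)/(3 - 11) = -17/8. At x=11: β = (6·11 - 1)/(11 - 3) = 65/8
Result: (-17/8)/(x - 3) + (65/8)/(x - 11)


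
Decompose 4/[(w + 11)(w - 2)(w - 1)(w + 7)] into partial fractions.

Using Heaviside cover-up: (-1/156)/(w + 11) + (4/117)/(w - 2) - (1/24)/(w - 1) + (1/72)/(w + 7)


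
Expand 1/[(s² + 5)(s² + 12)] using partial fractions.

Coefficient matching gives α = γ = 0, β = 1/(12-5) = 1/7, δ = -β = -1/7
Result: (1/7)/(s² + 5) - (1/7)/(s² + 12)


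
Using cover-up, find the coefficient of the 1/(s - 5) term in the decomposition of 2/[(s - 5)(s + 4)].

Cover (s - 5), set s=5: 2/((s + 4) at s=5) = 2/(9) = 2/9


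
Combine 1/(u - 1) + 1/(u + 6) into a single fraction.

Common denominator (u - 1)(u + 6). Numerator: 1(u + 6) + 1(u - 1) = (u + 6) + (u - 1) = 2u + 5
Result: (2u + 5)/[(u - 1)(u + 6)]


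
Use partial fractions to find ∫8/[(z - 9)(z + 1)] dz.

Decompose: 8/[(z - 9)(z + 1)] = (4/5)/(z - 9) - (4/5)/(z + 1). Integrate each term: (4/5) ln|(z - 9)| - (4/5) ln|(z + 1)| + C


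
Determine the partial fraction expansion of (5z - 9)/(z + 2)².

(5z - 9) = P(z + 2) + Q. At z = -2: Q = 5·(-2) - 9 = -19. Coeff of z: P = 5
Result: 5/(z + 2) - 19/(z + 2)²


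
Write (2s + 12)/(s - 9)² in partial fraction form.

(2s + 12) = A(s - 9) + B. At s = 9: B = 2·9 + 12 = 30. Coeff of s: A = 2
Result: 2/(s - 9) + 30/(s - 9)²


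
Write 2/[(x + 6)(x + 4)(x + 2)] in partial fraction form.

Using cover-up method: A = 1/4, B = -1/2, C = 1/4
Result: (1/4)/(x + 6) - (1/2)/(x + 4) + (1/4)/(x + 2)


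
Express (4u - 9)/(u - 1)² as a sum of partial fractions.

(4u - 9) = α(u - 1) + β. At u = 1: β = 4·1 - 9 = -5. Coeff of u: α = 4
Result: 4/(u - 1) - 5/(u - 1)²


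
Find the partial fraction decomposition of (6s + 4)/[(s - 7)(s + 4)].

At s=7: P = (6·7 + 4)/(7 + 4) = 46/11. At s=-4: Q = (6·(-4) + 4)/(-4 - 7) = 20/11
Result: (46/11)/(s - 7) + (20/11)/(s + 4)


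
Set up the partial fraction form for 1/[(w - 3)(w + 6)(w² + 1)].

Two linear + quadratic: P/(w - 3) + Q/(w + 6) + (Rw + S)/(w² + 1)


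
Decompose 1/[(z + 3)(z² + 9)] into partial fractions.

Cover-up at z = -3: P = 1/((-3)² + 9) = 1/18. Then Q = -P = -1/18, R = -P·(0 - 3) = 1/6
Result: (1/18)/(z + 3) - ((1/18)z - 1/6)/(z² + 9)


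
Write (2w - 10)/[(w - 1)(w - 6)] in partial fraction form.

At w=1: α = (2·1 - 10)/(1 - 6) = 8/5. At w=6: β = (2·6 - 10)/(6 - 1) = 2/5
Result: (8/5)/(w - 1) + (2/5)/(w - 6)


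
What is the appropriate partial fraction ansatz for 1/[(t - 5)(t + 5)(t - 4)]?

Three distinct linear factors: P/(t - 5) + Q/(t + 5) + R/(t - 4)


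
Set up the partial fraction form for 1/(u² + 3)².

Repeated quadratic factor: (Pu + Q)/(u² + 3) + (Ru + S)/(u² + 3)²


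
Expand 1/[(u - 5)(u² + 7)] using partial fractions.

Cover-up at u = 5: P = 1/(5² + 7) = 1/32. Then Q = -P = -1/32, R = -P·(0 + 5) = -5/32
Result: (1/32)/(u - 5) - ((1/32)u + 5/32)/(u² + 7)


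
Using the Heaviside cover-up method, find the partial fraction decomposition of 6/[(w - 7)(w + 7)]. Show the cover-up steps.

Cover (w - 7): set w=7, get P = 6/(7 + 7) = 3/7. Cover (w + 7): set w=-7, get Q = 6/(-7 - 7) = -3/7.
Result: (3/7)/(w - 7) - (3/7)/(w + 7)


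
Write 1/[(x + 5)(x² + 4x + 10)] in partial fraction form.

Cover-up at x = -5: α = 1/((-5)² + 4·(-5) + 10) = 1/15. Then β = -α = -1/15, γ = -α·(4 - 5) = 1/15
Result: (1/15)/(x + 5) - ((1/15)x - 1/15)/(x² + 4x + 10)


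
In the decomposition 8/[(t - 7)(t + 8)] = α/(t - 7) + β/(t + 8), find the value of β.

Cover-up at t = -8: β = 8/(-8 - 7) = -8/15


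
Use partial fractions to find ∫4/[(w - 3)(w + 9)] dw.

Decompose: 4/[(w - 3)(w + 9)] = (1/3)/(w - 3) - (1/3)/(w + 9). Integrate each term: (1/3) ln|(w - 3)| - (1/3) ln|(w + 9)| + C


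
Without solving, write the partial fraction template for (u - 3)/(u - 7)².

Repeated linear factor: α/(u - 7) + β/(u - 7)²


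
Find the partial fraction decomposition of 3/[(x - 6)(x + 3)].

3/(x - 6)(x + 3) = α/(x - 6) + β/(x + 3). α = 3/(6 + 3) = 1/3, β = 3/(-3 - 6) = -1/3
Result: (1/3)/(x - 6) - (1/3)/(x + 3)


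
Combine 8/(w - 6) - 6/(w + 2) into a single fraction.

Common denominator (w - 6)(w + 2). Numerator: 8(w + 2) - 6(w - 6) = (8w + 16) - (6w - 36) = 2w + 52
Result: (2w + 52)/[(w - 6)(w + 2)]


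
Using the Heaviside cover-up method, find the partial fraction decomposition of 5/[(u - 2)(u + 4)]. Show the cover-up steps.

Cover (u - 2): set u=2, get P = 5/(2 + 4) = 5/6. Cover (u + 4): set u=-4, get Q = 5/(-4 - 2) = -5/6.
Result: (5/6)/(u - 2) - (5/6)/(u + 4)


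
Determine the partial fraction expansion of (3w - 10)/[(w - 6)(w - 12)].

At w=6: A = (3·6 - 10)/(6 - 12) = -4/3. At w=12: B = (3·12 - 10)/(12 - 6) = 13/3
Result: (-4/3)/(w - 6) + (13/3)/(w - 12)


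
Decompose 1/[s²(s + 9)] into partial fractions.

Cover-up at s=-9: γ = 1/(-9 - 0)² = 1/81. Cover-up at s=0: β = 1/(0 + 9) = 1/9. Comparing s² coeff: α = -γ = -1/81
Result: (-1/81)/s + (1/9)/s² + (1/81)/(s + 9)


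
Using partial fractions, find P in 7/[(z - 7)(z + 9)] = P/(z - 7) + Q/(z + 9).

Cover-up at z = 7: P = 7/(7 + 9) = 7/16


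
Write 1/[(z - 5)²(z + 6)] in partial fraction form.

Cover-up at z=-6: γ = 1/(-6 - 5)² = 1/121. Cover-up at z=5: β = 1/(5 + 6) = 1/11. Comparing z² coeff: α = -γ = -1/121
Result: (-1/121)/(z - 5) + (1/11)/(z - 5)² + (1/121)/(z + 6)


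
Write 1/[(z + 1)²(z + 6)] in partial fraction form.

Cover-up at z=-6: R = 1/(-6 + 1)² = 1/25. Cover-up at z=-1: Q = 1/(-1 + 6) = 1/5. Comparing z² coeff: P = -R = -1/25
Result: (-1/25)/(z + 1) + (1/5)/(z + 1)² + (1/25)/(z + 6)


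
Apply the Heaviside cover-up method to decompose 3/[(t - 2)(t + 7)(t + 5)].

Cover (t - 2), t=2: α = 3/[(2 + 7)(2 + 5)] = 1/21. Cover (t + 7), t=-7: β = 3/[(-7 - 2)(-7 + 5)] = 1/6. Cover (t + 5), t=-5: γ = 3/[(-5 - 2)(-5 + 7)] = -3/14.
Result: (1/21)/(t - 2) + (1/6)/(t + 7) - (3/14)/(t + 5)


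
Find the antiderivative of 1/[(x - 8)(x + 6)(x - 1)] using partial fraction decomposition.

Cover-up: α = 1/98, β = 1/98, γ = -1/49. Decomposition: (1/98)/(x - 8) + (1/98)/(x + 6) - (1/49)/(x - 1). Integrate each term: (1/98) ln|(x - 8)| + (1/98) ln|(x + 6)| - (1/49) ln|(x - 1)| + C


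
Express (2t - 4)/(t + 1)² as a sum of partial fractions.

(2t - 4) = α(t + 1) + β. At t = -1: β = 2·(-1) - 4 = -6. Coeff of t: α = 2
Result: 2/(t + 1) - 6/(t + 1)²


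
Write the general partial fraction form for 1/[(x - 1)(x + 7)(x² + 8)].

Two linear + quadratic: A/(x - 1) + B/(x + 7) + (Cx + D)/(x² + 8)


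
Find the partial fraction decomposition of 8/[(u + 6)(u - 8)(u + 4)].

Using cover-up method: A = 2/7, B = 1/21, C = -1/3
Result: (2/7)/(u + 6) + (1/21)/(u - 8) - (1/3)/(u + 4)


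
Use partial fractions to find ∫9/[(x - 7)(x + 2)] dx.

Decompose: 9/[(x - 7)(x + 2)] = 1/(x - 7) - 1/(x + 2). Integrate each term: ln|(x - 7)| - ln|(x + 2)| + C


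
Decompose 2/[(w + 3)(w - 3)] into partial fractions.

2/(w + 3)(w - 3) = P/(w + 3) + Q/(w - 3). P = 2/(-3 - 3) = -1/3, Q = 2/(3 + 3) = 1/3
Result: (-1/3)/(w + 3) + (1/3)/(w - 3)


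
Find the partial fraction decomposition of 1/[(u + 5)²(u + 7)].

Cover-up at u=-7: R = 1/(-7 + 5)² = 1/4. Cover-up at u=-5: Q = 1/(-5 + 7) = 1/2. Comparing u² coeff: P = -R = -1/4
Result: (-1/4)/(u + 5) + (1/2)/(u + 5)² + (1/4)/(u + 7)


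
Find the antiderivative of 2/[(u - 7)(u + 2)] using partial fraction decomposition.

Decompose: 2/[(u - 7)(u + 2)] = (2/9)/(u - 7) - (2/9)/(u + 2). Integrate each term: (2/9) ln|(u - 7)| - (2/9) ln|(u + 2)| + C


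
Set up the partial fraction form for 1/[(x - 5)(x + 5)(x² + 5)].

Two linear + quadratic: α/(x - 5) + β/(x + 5) + (γx + δ)/(x² + 5)


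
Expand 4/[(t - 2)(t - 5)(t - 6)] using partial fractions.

Using cover-up method: A = 1/3, B = -4/3, C = 1
Result: (1/3)/(t - 2) - (4/3)/(t - 5) + 1/(t - 6)


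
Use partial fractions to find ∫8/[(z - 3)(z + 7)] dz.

Decompose: 8/[(z - 3)(z + 7)] = (4/5)/(z - 3) - (4/5)/(z + 7). Integrate each term: (4/5) ln|(z - 3)| - (4/5) ln|(z + 7)| + C


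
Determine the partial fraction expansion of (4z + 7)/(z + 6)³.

(4z + 7) = P(z + 6)² + Q(z + 6) + R. At z = -6: R = 4·(-6) + 7 = -17. Coefficients: P = 0, Q = 4
Result: 4/(z + 6)² - 17/(z + 6)³


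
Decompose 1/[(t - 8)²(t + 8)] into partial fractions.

Cover-up at t=-8: C = 1/(-8 - 8)² = 1/256. Cover-up at t=8: B = 1/(8 + 8) = 1/16. Comparing t² coeff: A = -C = -1/256
Result: (-1/256)/(t - 8) + (1/16)/(t - 8)² + (1/256)/(t + 8)


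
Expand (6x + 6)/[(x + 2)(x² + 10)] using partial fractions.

At x=-2: A = (6·(-2) + 6)/((-2)² + 10) = -3/7. B = -A = 3/7, C = 6 - (-2)·A = 36/7
Result: (-3/7)/(x + 2) + ((3/7)x + 36/7)/(x² + 10)


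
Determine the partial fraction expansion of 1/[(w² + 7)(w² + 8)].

Coefficient matching gives P = R = 0, Q = 1/(8-7) = 1, S = -Q = -1
Result: 1/(w² + 7) - 1/(w² + 8)


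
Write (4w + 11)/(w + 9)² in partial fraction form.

(4w + 11) = A(w + 9) + B. At w = -9: B = 4·(-9) + 11 = -25. Coeff of w: A = 4
Result: 4/(w + 9) - 25/(w + 9)²


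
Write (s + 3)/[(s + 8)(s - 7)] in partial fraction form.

At s=-8: α = (1·(-8) + 3)/(-8 - 7) = 1/3. At s=7: β = (1·7 + 3)/(7 + 8) = 2/3
Result: (1/3)/(s + 8) + (2/3)/(s - 7)


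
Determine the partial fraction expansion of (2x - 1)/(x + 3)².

(2x - 1) = A(x + 3) + B. At x = -3: B = 2·(-3) - 1 = -7. Coeff of x: A = 2
Result: 2/(x + 3) - 7/(x + 3)²


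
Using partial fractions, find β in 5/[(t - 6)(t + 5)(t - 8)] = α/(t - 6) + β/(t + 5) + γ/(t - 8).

Cover-up at t = -5: β = 5/[(-5 - 6)(-5 - 8)] = 5/[(-11)(-13)] = 5/143


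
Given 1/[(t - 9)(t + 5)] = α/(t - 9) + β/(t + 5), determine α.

Cover-up at t = 9: α = 1/(9 + 5) = 1/14


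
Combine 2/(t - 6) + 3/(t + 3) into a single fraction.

Common denominator (t - 6)(t + 3). Numerator: 2(t + 3) + 3(t - 6) = (2t + 6) + (3t - 18) = 5t - 12
Result: (5t - 12)/[(t - 6)(t + 3)]


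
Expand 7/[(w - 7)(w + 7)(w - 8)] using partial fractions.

Using cover-up method: α = -1/2, β = 1/30, γ = 7/15
Result: (-1/2)/(w - 7) + (1/30)/(w + 7) + (7/15)/(w - 8)


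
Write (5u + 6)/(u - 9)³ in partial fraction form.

(5u + 6) = A(u - 9)² + B(u - 9) + C. At u = 9: C = 5·9 + 6 = 51. Coefficients: A = 0, B = 5
Result: 5/(u - 9)² + 51/(u - 9)³


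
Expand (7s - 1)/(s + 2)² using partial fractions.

(7s - 1) = P(s + 2) + Q. At s = -2: Q = 7·(-2) - 1 = -15. Coeff of s: P = 7
Result: 7/(s + 2) - 15/(s + 2)²


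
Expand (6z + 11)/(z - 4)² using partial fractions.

(6z + 11) = A(z - 4) + B. At z = 4: B = 6·4 + 11 = 35. Coeff of z: A = 6
Result: 6/(z - 4) + 35/(z - 4)²


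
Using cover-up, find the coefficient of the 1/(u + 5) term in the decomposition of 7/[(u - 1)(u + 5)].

Cover (u + 5), set u=-5: 7/((u - 1) at u=-5) = 7/(-6) = -7/6


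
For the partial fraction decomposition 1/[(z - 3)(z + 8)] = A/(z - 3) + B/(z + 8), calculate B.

Cover-up at z = -8: B = 1/(-8 - 3) = -1/11


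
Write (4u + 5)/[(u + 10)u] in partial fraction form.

At u=-10: A = (4·(-10) + 5)/(-10 - 0) = 7/2. At u=0: B = (4·0 + 5)/(0 + 10) = 1/2
Result: (7/2)/(u + 10) + (1/2)/u


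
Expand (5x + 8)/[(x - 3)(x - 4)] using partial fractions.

At x=3: A = (5·3 + 8)/(3 - 4) = -23. At x=4: B = (5·4 + 8)/(4 - 3) = 28
Result: -23/(x - 3) + 28/(x - 4)


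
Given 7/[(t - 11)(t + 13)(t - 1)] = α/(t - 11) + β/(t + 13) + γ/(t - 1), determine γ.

Cover-up at t = 1: γ = 7/[(1 - 11)(1 + 13)] = 7/[(-10)(14)] = -7/140 = -1/20


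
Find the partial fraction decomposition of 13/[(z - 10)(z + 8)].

13/(z - 10)(z + 8) = P/(z - 10) + Q/(z + 8). P = 13/(10 + 8) = 13/18, Q = 13/(-8 - 10) = -13/18
Result: (13/18)/(z - 10) - (13/18)/(z + 8)


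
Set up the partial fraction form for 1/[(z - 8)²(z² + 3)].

Repeated linear + quadratic: α/(z - 8) + β/(z - 8)² + (γz + δ)/(z² + 3)


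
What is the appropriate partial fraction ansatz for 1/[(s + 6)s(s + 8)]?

Three distinct linear factors: A/(s + 6) + B/s + C/(s + 8)


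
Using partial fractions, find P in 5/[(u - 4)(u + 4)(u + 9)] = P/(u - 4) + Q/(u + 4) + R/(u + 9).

Cover-up at u = 4: P = 5/[(4 + 4)(4 + 9)] = 5/[(8)(13)] = 5/104


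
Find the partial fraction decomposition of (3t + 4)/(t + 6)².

(3t + 4) = P(t + 6) + Q. At t = -6: Q = 3·(-6) + 4 = -14. Coeff of t: P = 3
Result: 3/(t + 6) - 14/(t + 6)²


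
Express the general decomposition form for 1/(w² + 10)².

Repeated quadratic factor: (Pw + Q)/(w² + 10) + (Rw + S)/(w² + 10)²


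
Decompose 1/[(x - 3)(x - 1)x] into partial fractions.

Using cover-up method: A = 1/6, B = -1/2, C = 1/3
Result: (1/6)/(x - 3) - (1/2)/(x - 1) + (1/3)/x


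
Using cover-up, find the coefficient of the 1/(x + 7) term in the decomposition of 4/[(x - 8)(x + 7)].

Cover (x + 7), set x=-7: 4/((x - 8) at x=-7) = 4/(-15) = -4/15


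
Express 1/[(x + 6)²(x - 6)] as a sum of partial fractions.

Cover-up at x=6: γ = 1/(6 + 6)² = 1/144. Cover-up at x=-6: β = 1/(-6 - 6) = -1/12. Comparing x² coeff: α = -γ = -1/144
Result: (-1/144)/(x + 6) - (1/12)/(x + 6)² + (1/144)/(x - 6)


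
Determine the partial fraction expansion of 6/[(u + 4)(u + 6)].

6/(u + 4)(u + 6) = α/(u + 4) + β/(u + 6). α = 6/(-4 + 6) = 3, β = 6/(-6 + 4) = -3
Result: 3/(u + 4) - 3/(u + 6)


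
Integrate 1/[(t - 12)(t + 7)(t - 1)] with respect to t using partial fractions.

Cover-up: α = 1/209, β = 1/152, γ = -1/88. Decomposition: (1/209)/(t - 12) + (1/152)/(t + 7) - (1/88)/(t - 1). Integrate each term: (1/209) ln|(t - 12)| + (1/152) ln|(t + 7)| - (1/88) ln|(t - 1)| + C


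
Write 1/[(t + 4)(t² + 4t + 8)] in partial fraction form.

Cover-up at t = -4: α = 1/((-4)² + 4·(-4) + 8) = 1/8. Then β = -α = -1/8, γ = -α·(4 - 4) = 0
Result: (1/8)/(t + 4) - ((1/8)t)/(t² + 4t + 8)


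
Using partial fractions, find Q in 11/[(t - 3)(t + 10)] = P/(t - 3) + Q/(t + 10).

Cover-up at t = -10: Q = 11/(-10 - 3) = -11/13


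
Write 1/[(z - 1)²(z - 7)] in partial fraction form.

Cover-up at z=7: C = 1/(7 - 1)² = 1/36. Cover-up at z=1: B = 1/(1 - 7) = -1/6. Comparing z² coeff: A = -C = -1/36
Result: (-1/36)/(z - 1) - (1/6)/(z - 1)² + (1/36)/(z - 7)


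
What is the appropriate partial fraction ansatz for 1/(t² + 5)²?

Repeated quadratic factor: (At + B)/(t² + 5) + (Ct + D)/(t² + 5)²


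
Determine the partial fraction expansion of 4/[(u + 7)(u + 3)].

4/(u + 7)(u + 3) = A/(u + 7) + B/(u + 3). A = 4/(-7 + 3) = -1, B = 4/(-3 + 7) = 1
Result: -1/(u + 7) + 1/(u + 3)


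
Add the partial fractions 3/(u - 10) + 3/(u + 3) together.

Common denominator (u - 10)(u + 3). Numerator: 3(u + 3) + 3(u - 10) = (3u + 9) + (3u - 30) = 6u - 21
Result: (6u - 21)/[(u - 10)(u + 3)]


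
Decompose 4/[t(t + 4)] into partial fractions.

4/t(t + 4) = α/t + β/(t + 4). α = 4/(0 + 4) = 1, β = 4/(-4 - 0) = -1
Result: 1/t - 1/(t + 4)


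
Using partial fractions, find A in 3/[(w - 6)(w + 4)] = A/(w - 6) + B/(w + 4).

Cover-up at w = 6: A = 3/(6 + 4) = 3/10


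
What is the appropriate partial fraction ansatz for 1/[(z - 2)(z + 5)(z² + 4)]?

Two linear + quadratic: P/(z - 2) + Q/(z + 5) + (Rz + S)/(z² + 4)


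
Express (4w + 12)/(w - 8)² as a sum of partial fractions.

(4w + 12) = α(w - 8) + β. At w = 8: β = 4·8 + 12 = 44. Coeff of w: α = 4
Result: 4/(w - 8) + 44/(w - 8)²


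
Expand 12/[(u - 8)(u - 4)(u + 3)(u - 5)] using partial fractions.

Using Heaviside cover-up: (1/11)/(u - 8) + (3/7)/(u - 4) - (3/154)/(u + 3) - (1/2)/(u - 5)


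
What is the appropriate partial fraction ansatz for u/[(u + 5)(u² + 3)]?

Linear + irreducible quadratic: α/(u + 5) + (βu + γ)/(u² + 3)


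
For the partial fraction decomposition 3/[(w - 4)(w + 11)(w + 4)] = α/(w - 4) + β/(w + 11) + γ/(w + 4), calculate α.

Cover-up at w = 4: α = 3/[(4 + 11)(4 + 4)] = 3/[(15)(8)] = 3/120 = 1/40


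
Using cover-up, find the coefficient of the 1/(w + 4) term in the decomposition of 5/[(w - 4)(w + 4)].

Cover (w + 4), set w=-4: 5/((w - 4) at w=-4) = 5/(-8) = -5/8


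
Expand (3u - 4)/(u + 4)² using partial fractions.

(3u - 4) = P(u + 4) + Q. At u = -4: Q = 3·(-4) - 4 = -16. Coeff of u: P = 3
Result: 3/(u + 4) - 16/(u + 4)²


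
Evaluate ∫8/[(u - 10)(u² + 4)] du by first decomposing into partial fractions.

Cover-up at u=10: P = 8/(10²+4) = 1/13. Coeff matching: Q = -1/13, R = -10/13. Decomposition: (1/13)/(u - 10) - ((1/13)u + 10/13)/(u² + 4). Integrate: linear → ln, quadratic → (1/2)ln + arctan: (1/13) ln|(u - 10)| - (1/26) ln(u² + 4) - (5/13) arctan(u/2) + C


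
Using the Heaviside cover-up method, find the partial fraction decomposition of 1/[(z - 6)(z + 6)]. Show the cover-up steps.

Cover (z - 6): set z=6, get A = 1/(6 + 6) = 1/12. Cover (z + 6): set z=-6, get B = 1/(-6 - 6) = -1/12.
Result: (1/12)/(z - 6) - (1/12)/(z + 6)


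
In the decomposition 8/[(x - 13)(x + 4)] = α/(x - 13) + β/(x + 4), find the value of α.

Cover-up at x = 13: α = 8/(13 + 4) = 8/17


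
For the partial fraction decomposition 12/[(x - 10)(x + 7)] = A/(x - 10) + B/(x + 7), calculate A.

Cover-up at x = 10: A = 12/(10 + 7) = 12/17


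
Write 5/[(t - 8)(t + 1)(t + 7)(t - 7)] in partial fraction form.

Using Heaviside cover-up: (1/27)/(t - 8) + (5/432)/(t + 1) - (1/252)/(t + 7) - (5/112)/(t - 7)


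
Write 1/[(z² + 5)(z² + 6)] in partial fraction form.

Coefficient matching gives α = γ = 0, β = 1/(6-5) = 1, δ = -β = -1
Result: 1/(z² + 5) - 1/(z² + 6)


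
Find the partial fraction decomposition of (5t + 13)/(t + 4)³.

(5t + 13) = A(t + 4)² + B(t + 4) + C. At t = -4: C = 5·(-4) + 13 = -7. Coefficients: A = 0, B = 5
Result: 5/(t + 4)² - 7/(t + 4)³


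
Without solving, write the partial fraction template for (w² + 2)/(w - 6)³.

Repeated linear factor (power 3): P/(w - 6) + Q/(w - 6)² + R/(w - 6)³


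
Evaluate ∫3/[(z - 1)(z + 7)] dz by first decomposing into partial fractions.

Decompose: 3/[(z - 1)(z + 7)] = (3/8)/(z - 1) - (3/8)/(z + 7). Integrate each term: (3/8) ln|(z - 1)| - (3/8) ln|(z + 7)| + C


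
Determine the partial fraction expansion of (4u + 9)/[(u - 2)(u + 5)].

At u=2: A = (4·2 + 9)/(2 + 5) = 17/7. At u=-5: B = (4·(-5) + 9)/(-5 - 2) = 11/7
Result: (17/7)/(u - 2) + (11/7)/(u + 5)


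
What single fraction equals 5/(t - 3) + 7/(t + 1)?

Common denominator (t - 3)(t + 1). Numerator: 5(t + 1) + 7(t - 3) = (5t + 5) + (7t - 21) = 12t - 16
Result: (12t - 16)/[(t - 3)(t + 1)]


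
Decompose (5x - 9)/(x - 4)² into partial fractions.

(5x - 9) = P(x - 4) + Q. At x = 4: Q = 5·4 - 9 = 11. Coeff of x: P = 5
Result: 5/(x - 4) + 11/(x - 4)²


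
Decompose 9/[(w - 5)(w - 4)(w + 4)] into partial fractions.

Using cover-up method: α = 1, β = -9/8, γ = 1/8
Result: 1/(w - 5) - (9/8)/(w - 4) + (1/8)/(w + 4)


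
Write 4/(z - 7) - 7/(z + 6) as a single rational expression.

Common denominator (z - 7)(z + 6). Numerator: 4(z + 6) - 7(z - 7) = (4z + 24) - (7z - 49) = -3z + 73
Result: (-3z + 73)/[(z - 7)(z + 6)]


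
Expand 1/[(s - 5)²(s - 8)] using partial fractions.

Cover-up at s=8: R = 1/(8 - 5)² = 1/9. Cover-up at s=5: Q = 1/(5 - 8) = -1/3. Comparing s² coeff: P = -R = -1/9
Result: (-1/9)/(s - 5) - (1/3)/(s - 5)² + (1/9)/(s - 8)


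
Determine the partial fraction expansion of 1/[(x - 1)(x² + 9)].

Cover-up at x = 1: P = 1/(1² + 9) = 1/10. Then Q = -P = -1/10, R = -P·(0 + 1) = -1/10
Result: (1/10)/(x - 1) - ((1/10)x + 1/10)/(x² + 9)


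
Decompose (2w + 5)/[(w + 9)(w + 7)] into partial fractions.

At w=-9: P = (2·(-9) + 5)/(-9 + 7) = 13/2. At w=-7: Q = (2·(-7) + 5)/(-7 + 9) = -9/2
Result: (13/2)/(w + 9) - (9/2)/(w + 7)


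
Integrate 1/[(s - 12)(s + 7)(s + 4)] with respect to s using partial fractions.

Cover-up: P = 1/304, Q = 1/57, R = -1/48. Decomposition: (1/304)/(s - 12) + (1/57)/(s + 7) - (1/48)/(s + 4). Integrate each term: (1/304) ln|(s - 12)| + (1/57) ln|(s + 7)| - (1/48) ln|(s + 4)| + C


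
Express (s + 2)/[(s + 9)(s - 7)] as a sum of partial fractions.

At s=-9: A = (1·(-9) + 2)/(-9 - 7) = 7/16. At s=7: B = (1·7 + 2)/(7 + 9) = 9/16
Result: (7/16)/(s + 9) + (9/16)/(s - 7)


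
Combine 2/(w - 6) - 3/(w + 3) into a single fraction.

Common denominator (w - 6)(w + 3). Numerator: 2(w + 3) - 3(w - 6) = (2w + 6) - (3w - 18) = -w + 24
Result: (-w + 24)/[(w - 6)(w + 3)]


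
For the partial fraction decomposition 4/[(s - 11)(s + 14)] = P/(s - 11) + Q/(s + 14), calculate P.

Cover-up at s = 11: P = 4/(11 + 14) = 4/25


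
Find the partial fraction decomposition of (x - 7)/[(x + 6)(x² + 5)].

At x=-6: P = (1·(-6) - 7)/((-6)² + 5) = -13/41. Q = -P = 13/41, R = 1 - (-6)·P = -37/41
Result: (-13/41)/(x + 6) + ((13/41)x - 37/41)/(x² + 5)


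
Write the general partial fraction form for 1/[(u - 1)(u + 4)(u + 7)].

Three distinct linear factors: A/(u - 1) + B/(u + 4) + C/(u + 7)


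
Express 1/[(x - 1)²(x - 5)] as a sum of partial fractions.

Cover-up at x=5: γ = 1/(5 - 1)² = 1/16. Cover-up at x=1: β = 1/(1 - 5) = -1/4. Comparing x² coeff: α = -γ = -1/16
Result: (-1/16)/(x - 1) - (1/4)/(x - 1)² + (1/16)/(x - 5)


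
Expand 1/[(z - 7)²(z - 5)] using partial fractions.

Cover-up at z=5: R = 1/(5 - 7)² = 1/4. Cover-up at z=7: Q = 1/(7 - 5) = 1/2. Comparing z² coeff: P = -R = -1/4
Result: (-1/4)/(z - 7) + (1/2)/(z - 7)² + (1/4)/(z - 5)


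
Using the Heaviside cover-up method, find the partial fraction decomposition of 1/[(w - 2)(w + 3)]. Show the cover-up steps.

Cover (w - 2): set w=2, get A = 1/(2 + 3) = 1/5. Cover (w + 3): set w=-3, get B = 1/(-3 - 2) = -1/5.
Result: (1/5)/(w - 2) - (1/5)/(w + 3)


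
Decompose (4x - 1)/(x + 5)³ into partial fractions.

(4x - 1) = α(x + 5)² + β(x + 5) + γ. At x = -5: γ = 4·(-5) - 1 = -21. Coefficients: α = 0, β = 4
Result: 4/(x + 5)² - 21/(x + 5)³


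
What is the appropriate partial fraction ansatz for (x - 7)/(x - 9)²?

Repeated linear factor: P/(x - 9) + Q/(x - 9)²


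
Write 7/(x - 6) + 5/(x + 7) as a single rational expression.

Common denominator (x - 6)(x + 7). Numerator: 7(x + 7) + 5(x - 6) = (7x + 49) + (5x - 30) = 12x + 19
Result: (12x + 19)/[(x - 6)(x + 7)]


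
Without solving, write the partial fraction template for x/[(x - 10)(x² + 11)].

Linear + irreducible quadratic: A/(x - 10) + (Bx + C)/(x² + 11)


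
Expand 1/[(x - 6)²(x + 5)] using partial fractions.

Cover-up at x=-5: C = 1/(-5 - 6)² = 1/121. Cover-up at x=6: B = 1/(6 + 5) = 1/11. Comparing x² coeff: A = -C = -1/121
Result: (-1/121)/(x - 6) + (1/11)/(x - 6)² + (1/121)/(x + 5)


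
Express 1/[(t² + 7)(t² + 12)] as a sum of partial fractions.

Coefficient matching gives α = γ = 0, β = 1/(12-7) = 1/5, δ = -β = -1/5
Result: (1/5)/(t² + 7) - (1/5)/(t² + 12)


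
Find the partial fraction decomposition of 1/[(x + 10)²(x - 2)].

Cover-up at x=2: C = 1/(2 + 10)² = 1/144. Cover-up at x=-10: B = 1/(-10 - 2) = -1/12. Comparing x² coeff: A = -C = -1/144
Result: (-1/144)/(x + 10) - (1/12)/(x + 10)² + (1/144)/(x - 2)


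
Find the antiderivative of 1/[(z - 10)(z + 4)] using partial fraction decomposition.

Decompose: 1/[(z - 10)(z + 4)] = (1/14)/(z - 10) - (1/14)/(z + 4). Integrate each term: (1/14) ln|(z - 10)| - (1/14) ln|(z + 4)| + C


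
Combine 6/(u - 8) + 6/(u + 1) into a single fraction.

Common denominator (u - 8)(u + 1). Numerator: 6(u + 1) + 6(u - 8) = (6u + 6) + (6u - 48) = 12u - 42
Result: (12u - 42)/[(u - 8)(u + 1)]


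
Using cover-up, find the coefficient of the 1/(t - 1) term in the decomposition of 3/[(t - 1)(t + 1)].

Cover (t - 1), set t=1: 3/((t + 1) at t=1) = 3/(2) = 3/2


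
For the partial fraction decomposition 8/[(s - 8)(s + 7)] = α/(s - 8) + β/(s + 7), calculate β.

Cover-up at s = -7: β = 8/(-7 - 8) = -8/15


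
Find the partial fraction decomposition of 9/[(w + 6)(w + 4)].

9/(w + 6)(w + 4) = P/(w + 6) + Q/(w + 4). P = 9/(-6 + 4) = -9/2, Q = 9/(-4 + 6) = 9/2
Result: (-9/2)/(w + 6) + (9/2)/(w + 4)


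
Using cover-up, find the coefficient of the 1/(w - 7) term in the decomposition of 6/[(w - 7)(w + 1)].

Cover (w - 7), set w=7: 6/((w + 1) at w=7) = 6/(8) = 3/4


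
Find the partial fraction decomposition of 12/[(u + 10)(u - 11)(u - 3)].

Using cover-up method: A = 4/91, B = 1/14, C = -3/26
Result: (4/91)/(u + 10) + (1/14)/(u - 11) - (3/26)/(u - 3)


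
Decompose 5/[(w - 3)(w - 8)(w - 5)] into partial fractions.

Using cover-up method: α = 1/2, β = 1/3, γ = -5/6
Result: (1/2)/(w - 3) + (1/3)/(w - 8) - (5/6)/(w - 5)


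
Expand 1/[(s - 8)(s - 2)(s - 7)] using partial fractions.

Using cover-up method: A = 1/6, B = 1/30, C = -1/5
Result: (1/6)/(s - 8) + (1/30)/(s - 2) - (1/5)/(s - 7)


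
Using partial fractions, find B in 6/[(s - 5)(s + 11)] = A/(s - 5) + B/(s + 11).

Cover-up at s = -11: B = 6/(-11 - 5) = -6/16 = -3/8


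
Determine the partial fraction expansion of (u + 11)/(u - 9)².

(u + 11) = α(u - 9) + β. At u = 9: β = 1·9 + 11 = 20. Coeff of u: α = 1
Result: 1/(u - 9) + 20/(u - 9)²


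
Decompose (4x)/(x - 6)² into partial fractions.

(4x) = α(x - 6) + β. At x = 6: β = 4·6 + 0 = 24. Coeff of x: α = 4
Result: 4/(x - 6) + 24/(x - 6)²


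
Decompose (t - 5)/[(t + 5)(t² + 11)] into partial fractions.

At t=-5: P = (1·(-5) - 5)/((-5)² + 11) = -5/18. Q = -P = 5/18, R = 1 - (-5)·P = -7/18
Result: (-5/18)/(t + 5) + ((5/18)t - 7/18)/(t² + 11)


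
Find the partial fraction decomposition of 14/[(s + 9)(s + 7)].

14/(s + 9)(s + 7) = P/(s + 9) + Q/(s + 7). P = 14/(-9 + 7) = -7, Q = 14/(-7 + 9) = 7
Result: -7/(s + 9) + 7/(s + 7)


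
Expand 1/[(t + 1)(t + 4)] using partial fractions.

1/(t + 1)(t + 4) = A/(t + 1) + B/(t + 4). A = 1/(-1 + 4) = 1/3, B = 1/(-4 + 1) = -1/3
Result: (1/3)/(t + 1) - (1/3)/(t + 4)


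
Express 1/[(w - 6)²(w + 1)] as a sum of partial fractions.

Cover-up at w=-1: R = 1/(-1 - 6)² = 1/49. Cover-up at w=6: Q = 1/(6 + 1) = 1/7. Comparing w² coeff: P = -R = -1/49
Result: (-1/49)/(w - 6) + (1/7)/(w - 6)² + (1/49)/(w + 1)


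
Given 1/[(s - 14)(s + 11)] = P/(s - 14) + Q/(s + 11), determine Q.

Cover-up at s = -11: Q = 1/(-11 - 14) = -1/25


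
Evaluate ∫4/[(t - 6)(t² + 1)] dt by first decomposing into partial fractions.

Cover-up at t=6: A = 4/(6²+1) = 4/37. Coeff matching: B = -4/37, C = -24/37. Decomposition: (4/37)/(t - 6) - ((4/37)t + 24/37)/(t² + 1). Integrate: linear → ln, quadratic → (1/2)ln + arctan: (4/37) ln|(t - 6)| - (2/37) ln(t² + 1) - (24/37) arctan(t) + C


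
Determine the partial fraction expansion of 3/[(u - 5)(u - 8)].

3/(u - 5)(u - 8) = A/(u - 5) + B/(u - 8). A = 3/(5 - 8) = -1, B = 3/(8 - 5) = 1
Result: -1/(u - 5) + 1/(u - 8)


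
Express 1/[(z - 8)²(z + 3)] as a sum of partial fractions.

Cover-up at z=-3: C = 1/(-3 - 8)² = 1/121. Cover-up at z=8: B = 1/(8 + 3) = 1/11. Comparing z² coeff: A = -C = -1/121
Result: (-1/121)/(z - 8) + (1/11)/(z - 8)² + (1/121)/(z + 3)


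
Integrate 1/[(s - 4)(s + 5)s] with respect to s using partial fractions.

Cover-up: α = 1/36, β = 1/45, γ = -1/20. Decomposition: (1/36)/(s - 4) + (1/45)/(s + 5) - (1/20)/s. Integrate each term: (1/36) ln|(s - 4)| + (1/45) ln|(s + 5)| - (1/20) ln|s| + C


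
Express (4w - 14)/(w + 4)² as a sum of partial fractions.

(4w - 14) = α(w + 4) + β. At w = -4: β = 4·(-4) - 14 = -30. Coeff of w: α = 4
Result: 4/(w + 4) - 30/(w + 4)²


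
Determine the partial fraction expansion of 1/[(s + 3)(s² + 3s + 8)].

Cover-up at s = -3: A = 1/((-3)² + 3·(-3) + 8) = 1/8. Then B = -A = -1/8, C = -A·(3 - 3) = 0
Result: (1/8)/(s + 3) - ((1/8)s)/(s² + 3s + 8)


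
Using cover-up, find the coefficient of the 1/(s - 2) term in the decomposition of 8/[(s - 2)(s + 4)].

Cover (s - 2), set s=2: 8/((s + 4) at s=2) = 8/(6) = 4/3


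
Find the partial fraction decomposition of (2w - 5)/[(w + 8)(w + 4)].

At w=-8: A = (2·(-8) - 5)/(-8 + 4) = 21/4. At w=-4: B = (2·(-4) - 5)/(-4 + 8) = -13/4
Result: (21/4)/(w + 8) - (13/4)/(w + 4)


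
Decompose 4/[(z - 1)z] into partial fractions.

4/(z - 1)z = A/(z - 1) + B/z. A = 4/(1 - 0) = 4, B = 4/(0 - 1) = -4
Result: 4/(z - 1) - 4/z


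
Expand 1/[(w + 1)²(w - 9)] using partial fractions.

Cover-up at w=9: γ = 1/(9 + 1)² = 1/100. Cover-up at w=-1: β = 1/(-1 - 9) = -1/10. Comparing w² coeff: α = -γ = -1/100
Result: (-1/100)/(w + 1) - (1/10)/(w + 1)² + (1/100)/(w - 9)


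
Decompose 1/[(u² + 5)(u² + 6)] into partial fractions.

Coefficient matching gives A = C = 0, B = 1/(6-5) = 1, D = -B = -1
Result: 1/(u² + 5) - 1/(u² + 6)


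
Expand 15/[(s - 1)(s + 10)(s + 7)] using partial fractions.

Using cover-up method: A = 15/88, B = 5/11, C = -5/8
Result: (15/88)/(s - 1) + (5/11)/(s + 10) - (5/8)/(s + 7)
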